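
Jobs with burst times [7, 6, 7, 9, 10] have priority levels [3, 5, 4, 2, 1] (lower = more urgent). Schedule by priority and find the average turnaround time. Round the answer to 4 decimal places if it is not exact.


Sort by priority (ascending = highest first):
Order: [(1, 10), (2, 9), (3, 7), (4, 7), (5, 6)]
Completion times:
  Priority 1, burst=10, C=10
  Priority 2, burst=9, C=19
  Priority 3, burst=7, C=26
  Priority 4, burst=7, C=33
  Priority 5, burst=6, C=39
Average turnaround = 127/5 = 25.4

25.4


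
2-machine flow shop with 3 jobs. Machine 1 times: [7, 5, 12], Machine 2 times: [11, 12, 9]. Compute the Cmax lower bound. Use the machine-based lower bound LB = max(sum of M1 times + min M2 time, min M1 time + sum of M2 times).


LB1 = sum(M1 times) + min(M2 times) = 24 + 9 = 33
LB2 = min(M1 times) + sum(M2 times) = 5 + 32 = 37
Lower bound = max(LB1, LB2) = max(33, 37) = 37

37


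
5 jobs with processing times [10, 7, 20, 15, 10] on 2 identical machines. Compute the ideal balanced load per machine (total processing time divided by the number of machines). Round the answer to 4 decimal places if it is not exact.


Total processing time = 10 + 7 + 20 + 15 + 10 = 62
Number of machines = 2
Ideal balanced load = 62 / 2 = 31.0

31.0


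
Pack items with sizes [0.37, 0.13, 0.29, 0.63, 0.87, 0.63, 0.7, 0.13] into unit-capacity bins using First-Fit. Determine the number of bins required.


Place items sequentially using First-Fit:
  Item 0.37 -> new Bin 1
  Item 0.13 -> Bin 1 (now 0.5)
  Item 0.29 -> Bin 1 (now 0.79)
  Item 0.63 -> new Bin 2
  Item 0.87 -> new Bin 3
  Item 0.63 -> new Bin 4
  Item 0.7 -> new Bin 5
  Item 0.13 -> Bin 1 (now 0.92)
Total bins used = 5

5


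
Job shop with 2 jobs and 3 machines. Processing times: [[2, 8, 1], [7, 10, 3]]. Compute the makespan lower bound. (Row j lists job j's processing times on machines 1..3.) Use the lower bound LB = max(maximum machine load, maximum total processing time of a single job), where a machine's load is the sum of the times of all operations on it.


Machine loads:
  Machine 1: 2 + 7 = 9
  Machine 2: 8 + 10 = 18
  Machine 3: 1 + 3 = 4
Max machine load = 18
Job totals:
  Job 1: 11
  Job 2: 20
Max job total = 20
Lower bound = max(18, 20) = 20

20


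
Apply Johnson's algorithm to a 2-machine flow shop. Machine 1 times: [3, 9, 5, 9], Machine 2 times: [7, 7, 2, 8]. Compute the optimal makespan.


Apply Johnson's rule:
  Group 1 (a <= b): [(1, 3, 7)]
  Group 2 (a > b): [(4, 9, 8), (2, 9, 7), (3, 5, 2)]
Optimal job order: [1, 4, 2, 3]
Schedule:
  Job 1: M1 done at 3, M2 done at 10
  Job 4: M1 done at 12, M2 done at 20
  Job 2: M1 done at 21, M2 done at 28
  Job 3: M1 done at 26, M2 done at 30
Makespan = 30

30


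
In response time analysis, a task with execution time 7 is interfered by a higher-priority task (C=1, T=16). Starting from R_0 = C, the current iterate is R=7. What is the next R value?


R_next = C + ceil(R_prev / T_hp) * C_hp
ceil(7 / 16) = ceil(0.4375) = 1
Interference = 1 * 1 = 1
R_next = 7 + 1 = 8

8


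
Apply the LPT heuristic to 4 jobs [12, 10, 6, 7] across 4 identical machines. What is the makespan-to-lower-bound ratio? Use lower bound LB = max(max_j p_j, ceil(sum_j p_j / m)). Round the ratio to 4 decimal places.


LPT order: [12, 10, 7, 6]
Machine loads after assignment: [12, 10, 7, 6]
LPT makespan = 12
Lower bound = max(max_job, ceil(total/4)) = max(12, 9) = 12
Ratio = 12 / 12 = 1.0

1.0


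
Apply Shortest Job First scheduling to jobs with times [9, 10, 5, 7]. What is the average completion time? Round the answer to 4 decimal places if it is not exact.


SJF order (ascending): [5, 7, 9, 10]
Completion times:
  Job 1: burst=5, C=5
  Job 2: burst=7, C=12
  Job 3: burst=9, C=21
  Job 4: burst=10, C=31
Average completion = 69/4 = 17.25

17.25


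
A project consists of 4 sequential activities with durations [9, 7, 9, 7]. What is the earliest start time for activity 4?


Activity 4 starts after activities 1 through 3 complete.
Predecessor durations: [9, 7, 9]
ES = 9 + 7 + 9 = 25

25


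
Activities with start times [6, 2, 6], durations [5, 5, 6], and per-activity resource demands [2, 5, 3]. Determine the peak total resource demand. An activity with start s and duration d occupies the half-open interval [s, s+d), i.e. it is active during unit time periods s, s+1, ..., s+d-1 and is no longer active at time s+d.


Each activity i is active on [start_i, start_i + duration_i).
Compute total resource usage per time slot:
  t=0: active resources = [], total = 0
  t=1: active resources = [], total = 0
  t=2: active resources = [5], total = 5
  t=3: active resources = [5], total = 5
  t=4: active resources = [5], total = 5
  t=5: active resources = [5], total = 5
  t=6: active resources = [2, 5, 3], total = 10
  t=7: active resources = [2, 3], total = 5
  t=8: active resources = [2, 3], total = 5
  t=9: active resources = [2, 3], total = 5
  t=10: active resources = [2, 3], total = 5
  t=11: active resources = [3], total = 3
Peak resource demand = 10

10


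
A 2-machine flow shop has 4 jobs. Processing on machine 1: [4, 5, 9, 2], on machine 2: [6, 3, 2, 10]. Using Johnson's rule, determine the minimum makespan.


Apply Johnson's rule:
  Group 1 (a <= b): [(4, 2, 10), (1, 4, 6)]
  Group 2 (a > b): [(2, 5, 3), (3, 9, 2)]
Optimal job order: [4, 1, 2, 3]
Schedule:
  Job 4: M1 done at 2, M2 done at 12
  Job 1: M1 done at 6, M2 done at 18
  Job 2: M1 done at 11, M2 done at 21
  Job 3: M1 done at 20, M2 done at 23
Makespan = 23

23


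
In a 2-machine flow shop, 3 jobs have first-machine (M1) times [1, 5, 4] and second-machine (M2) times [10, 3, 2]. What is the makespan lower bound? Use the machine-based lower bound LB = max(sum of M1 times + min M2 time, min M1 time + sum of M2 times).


LB1 = sum(M1 times) + min(M2 times) = 10 + 2 = 12
LB2 = min(M1 times) + sum(M2 times) = 1 + 15 = 16
Lower bound = max(LB1, LB2) = max(12, 16) = 16

16


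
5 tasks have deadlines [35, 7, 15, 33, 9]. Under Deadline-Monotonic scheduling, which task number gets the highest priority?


Sort tasks by relative deadline (ascending):
  Task 2: deadline = 7
  Task 5: deadline = 9
  Task 3: deadline = 15
  Task 4: deadline = 33
  Task 1: deadline = 35
Priority order (highest first): [2, 5, 3, 4, 1]
Highest priority task = 2

2


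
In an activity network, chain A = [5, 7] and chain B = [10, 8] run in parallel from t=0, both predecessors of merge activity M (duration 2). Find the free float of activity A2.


ES(A2) = sum of predecessors on chain A = 5
EF(A2) = ES + duration = 5 + 7 = 12
Successor of A2 is M. ES(M) = max(sum(A), sum(B)) = max(12, 18) = 18
Free float = ES(successor) - EF(current) = 18 - 12 = 6

6


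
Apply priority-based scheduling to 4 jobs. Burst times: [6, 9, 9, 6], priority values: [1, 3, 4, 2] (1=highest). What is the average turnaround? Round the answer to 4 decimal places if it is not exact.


Sort by priority (ascending = highest first):
Order: [(1, 6), (2, 6), (3, 9), (4, 9)]
Completion times:
  Priority 1, burst=6, C=6
  Priority 2, burst=6, C=12
  Priority 3, burst=9, C=21
  Priority 4, burst=9, C=30
Average turnaround = 69/4 = 17.25

17.25


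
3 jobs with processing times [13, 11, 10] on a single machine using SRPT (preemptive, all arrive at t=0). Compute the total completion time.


Since all jobs arrive at t=0, SRPT equals SPT ordering.
SPT order: [10, 11, 13]
Completion times:
  Job 1: p=10, C=10
  Job 2: p=11, C=21
  Job 3: p=13, C=34
Total completion time = 10 + 21 + 34 = 65

65


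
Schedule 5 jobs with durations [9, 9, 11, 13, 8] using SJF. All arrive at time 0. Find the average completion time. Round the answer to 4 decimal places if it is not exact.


SJF order (ascending): [8, 9, 9, 11, 13]
Completion times:
  Job 1: burst=8, C=8
  Job 2: burst=9, C=17
  Job 3: burst=9, C=26
  Job 4: burst=11, C=37
  Job 5: burst=13, C=50
Average completion = 138/5 = 27.6

27.6


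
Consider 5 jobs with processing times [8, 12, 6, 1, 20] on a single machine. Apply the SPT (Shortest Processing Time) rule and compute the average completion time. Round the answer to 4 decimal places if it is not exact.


Sort jobs by processing time (SPT order): [1, 6, 8, 12, 20]
Compute completion times sequentially:
  Job 1: processing = 1, completes at 1
  Job 2: processing = 6, completes at 7
  Job 3: processing = 8, completes at 15
  Job 4: processing = 12, completes at 27
  Job 5: processing = 20, completes at 47
Sum of completion times = 97
Average completion time = 97/5 = 19.4

19.4


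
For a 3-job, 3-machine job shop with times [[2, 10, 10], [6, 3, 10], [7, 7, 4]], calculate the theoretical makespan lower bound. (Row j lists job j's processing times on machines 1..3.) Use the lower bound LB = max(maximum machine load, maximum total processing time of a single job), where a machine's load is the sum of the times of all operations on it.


Machine loads:
  Machine 1: 2 + 6 + 7 = 15
  Machine 2: 10 + 3 + 7 = 20
  Machine 3: 10 + 10 + 4 = 24
Max machine load = 24
Job totals:
  Job 1: 22
  Job 2: 19
  Job 3: 18
Max job total = 22
Lower bound = max(24, 22) = 24

24


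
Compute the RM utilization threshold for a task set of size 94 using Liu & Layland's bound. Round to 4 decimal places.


Compute 2^(1/94) = 1.0074011604
Subtract 1: 1.0074011604 - 1 = 0.0074011604
Multiply by n: 94 * 0.0074011604 = 0.6957090776
Round to 4 dp: 0.6957

0.6957


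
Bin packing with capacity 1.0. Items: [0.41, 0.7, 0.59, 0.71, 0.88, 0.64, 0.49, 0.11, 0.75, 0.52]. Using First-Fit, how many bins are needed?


Place items sequentially using First-Fit:
  Item 0.41 -> new Bin 1
  Item 0.7 -> new Bin 2
  Item 0.59 -> Bin 1 (now 1.0)
  Item 0.71 -> new Bin 3
  Item 0.88 -> new Bin 4
  Item 0.64 -> new Bin 5
  Item 0.49 -> new Bin 6
  Item 0.11 -> Bin 2 (now 0.81)
  Item 0.75 -> new Bin 7
  Item 0.52 -> new Bin 8
Total bins used = 8

8


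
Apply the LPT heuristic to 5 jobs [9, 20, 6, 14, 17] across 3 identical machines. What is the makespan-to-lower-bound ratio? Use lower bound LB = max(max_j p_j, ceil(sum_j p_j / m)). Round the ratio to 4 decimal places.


LPT order: [20, 17, 14, 9, 6]
Machine loads after assignment: [20, 23, 23]
LPT makespan = 23
Lower bound = max(max_job, ceil(total/3)) = max(20, 22) = 22
Ratio = 23 / 22 = 1.0455

1.0455


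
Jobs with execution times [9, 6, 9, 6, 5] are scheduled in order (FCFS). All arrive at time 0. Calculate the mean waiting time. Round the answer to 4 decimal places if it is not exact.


FCFS order (as given): [9, 6, 9, 6, 5]
Waiting times:
  Job 1: wait = 0
  Job 2: wait = 9
  Job 3: wait = 15
  Job 4: wait = 24
  Job 5: wait = 30
Sum of waiting times = 78
Average waiting time = 78/5 = 15.6

15.6


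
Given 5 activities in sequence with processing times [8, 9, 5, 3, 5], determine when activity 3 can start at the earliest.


Activity 3 starts after activities 1 through 2 complete.
Predecessor durations: [8, 9]
ES = 8 + 9 = 17

17


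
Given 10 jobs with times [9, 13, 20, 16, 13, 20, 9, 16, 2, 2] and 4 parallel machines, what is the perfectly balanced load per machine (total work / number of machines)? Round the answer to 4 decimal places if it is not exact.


Total processing time = 9 + 13 + 20 + 16 + 13 + 20 + 9 + 16 + 2 + 2 = 120
Number of machines = 4
Ideal balanced load = 120 / 4 = 30.0

30.0


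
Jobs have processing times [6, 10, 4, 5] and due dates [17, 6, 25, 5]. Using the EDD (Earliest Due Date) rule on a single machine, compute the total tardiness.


Sort by due date (EDD order): [(5, 5), (10, 6), (6, 17), (4, 25)]
Compute completion times and tardiness:
  Job 1: p=5, d=5, C=5, tardiness=max(0,5-5)=0
  Job 2: p=10, d=6, C=15, tardiness=max(0,15-6)=9
  Job 3: p=6, d=17, C=21, tardiness=max(0,21-17)=4
  Job 4: p=4, d=25, C=25, tardiness=max(0,25-25)=0
Total tardiness = 13

13


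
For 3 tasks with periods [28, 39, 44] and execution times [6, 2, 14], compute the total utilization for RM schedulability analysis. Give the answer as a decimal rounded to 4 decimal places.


Compute individual utilizations (exact fractions):
  Task 1: C/T = 6/28 = 3/14 (approx. 0.2143)
  Task 2: C/T = 2/39 (approx. 0.0513)
  Task 3: C/T = 14/44 = 7/22 (approx. 0.3182)
Total utilization U = 3/14 + 2/39 + 7/22 = 1753/3003
Rounded to 4 decimal places: U = 0.5837
RM (Liu & Layland) bound for 3 tasks = 0.779763; compare with U = 1753/3003 (approx. 0.583750)
U <= bound, so schedulable by RM sufficient condition.

0.5837


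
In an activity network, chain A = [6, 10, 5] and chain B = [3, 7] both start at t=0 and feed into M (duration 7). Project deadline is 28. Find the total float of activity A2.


Forward pass: ES(A2) = sum of predecessors on chain A = 6
EF = ES + duration = 6 + 10 = 16
Backward pass: LF(M) = deadline = 28; LS(M) = 28 - 7 = 21
LF(A2) = LS(M) - sum(successors on chain A) = 21 - 5 = 16
LS = LF - duration = 16 - 10 = 6
Total float = LS - ES = 6 - 6 = 0

0


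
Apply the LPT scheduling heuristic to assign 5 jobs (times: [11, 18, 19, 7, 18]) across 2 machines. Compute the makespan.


Sort jobs in decreasing order (LPT): [19, 18, 18, 11, 7]
Assign each job to the least loaded machine:
  Machine 1: jobs [19, 11, 7], load = 37
  Machine 2: jobs [18, 18], load = 36
Makespan = max load = 37

37


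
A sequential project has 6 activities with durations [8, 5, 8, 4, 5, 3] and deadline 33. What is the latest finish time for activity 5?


LF(activity 5) = deadline - sum of successor durations
Successors: activities 6 through 6 with durations [3]
Sum of successor durations = 3
LF = 33 - 3 = 30

30


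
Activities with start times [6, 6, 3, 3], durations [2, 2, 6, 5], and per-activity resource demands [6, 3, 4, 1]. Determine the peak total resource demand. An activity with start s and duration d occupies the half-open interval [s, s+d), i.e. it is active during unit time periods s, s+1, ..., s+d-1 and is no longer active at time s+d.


Each activity i is active on [start_i, start_i + duration_i).
Compute total resource usage per time slot:
  t=0: active resources = [], total = 0
  t=1: active resources = [], total = 0
  t=2: active resources = [], total = 0
  t=3: active resources = [4, 1], total = 5
  t=4: active resources = [4, 1], total = 5
  t=5: active resources = [4, 1], total = 5
  t=6: active resources = [6, 3, 4, 1], total = 14
  t=7: active resources = [6, 3, 4, 1], total = 14
  t=8: active resources = [4], total = 4
Peak resource demand = 14

14


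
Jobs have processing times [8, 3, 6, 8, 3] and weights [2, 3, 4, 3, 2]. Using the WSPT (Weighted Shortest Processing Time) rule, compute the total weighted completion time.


Compute p/w ratios and sort ascending (WSPT): [(3, 3), (6, 4), (3, 2), (8, 3), (8, 2)]
Compute weighted completion times:
  Job (p=3,w=3): C=3, w*C=3*3=9
  Job (p=6,w=4): C=9, w*C=4*9=36
  Job (p=3,w=2): C=12, w*C=2*12=24
  Job (p=8,w=3): C=20, w*C=3*20=60
  Job (p=8,w=2): C=28, w*C=2*28=56
Total weighted completion time = 185

185


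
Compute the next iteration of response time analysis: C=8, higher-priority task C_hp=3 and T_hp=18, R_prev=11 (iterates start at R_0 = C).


R_next = C + ceil(R_prev / T_hp) * C_hp
ceil(11 / 18) = ceil(0.6111) = 1
Interference = 1 * 3 = 3
R_next = 8 + 3 = 11
R_next = R_prev, so the iteration has converged (response time = 11).

11


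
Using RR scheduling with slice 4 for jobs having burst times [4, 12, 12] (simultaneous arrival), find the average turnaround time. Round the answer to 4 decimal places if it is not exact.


Time quantum = 4
Execution trace:
  J1 runs 4 units, time = 4
  J2 runs 4 units, time = 8
  J3 runs 4 units, time = 12
  J2 runs 4 units, time = 16
  J3 runs 4 units, time = 20
  J2 runs 4 units, time = 24
  J3 runs 4 units, time = 28
Finish times: [4, 24, 28]
Average turnaround = 56/3 = 18.6667

18.6667


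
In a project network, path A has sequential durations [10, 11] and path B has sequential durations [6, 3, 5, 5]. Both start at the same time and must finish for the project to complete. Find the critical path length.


Path A total = 10 + 11 = 21
Path B total = 6 + 3 + 5 + 5 = 19
Critical path = longest path = max(21, 19) = 21

21


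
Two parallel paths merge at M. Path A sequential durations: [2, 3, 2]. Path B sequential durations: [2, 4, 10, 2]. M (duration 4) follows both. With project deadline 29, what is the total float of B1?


Forward pass: ES(B1) = sum of predecessors on chain B = 0
EF = ES + duration = 0 + 2 = 2
Backward pass: LF(M) = deadline = 29; LS(M) = 29 - 4 = 25
LF(B1) = LS(M) - sum(successors on chain B) = 25 - 16 = 9
LS = LF - duration = 9 - 2 = 7
Total float = LS - ES = 7 - 0 = 7

7


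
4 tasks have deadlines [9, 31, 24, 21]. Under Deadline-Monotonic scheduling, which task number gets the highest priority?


Sort tasks by relative deadline (ascending):
  Task 1: deadline = 9
  Task 4: deadline = 21
  Task 3: deadline = 24
  Task 2: deadline = 31
Priority order (highest first): [1, 4, 3, 2]
Highest priority task = 1

1


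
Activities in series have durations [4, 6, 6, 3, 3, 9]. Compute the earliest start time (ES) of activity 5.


Activity 5 starts after activities 1 through 4 complete.
Predecessor durations: [4, 6, 6, 3]
ES = 4 + 6 + 6 + 3 = 19

19


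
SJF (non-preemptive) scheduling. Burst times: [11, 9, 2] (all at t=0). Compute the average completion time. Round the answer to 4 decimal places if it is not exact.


SJF order (ascending): [2, 9, 11]
Completion times:
  Job 1: burst=2, C=2
  Job 2: burst=9, C=11
  Job 3: burst=11, C=22
Average completion = 35/3 = 11.6667

11.6667


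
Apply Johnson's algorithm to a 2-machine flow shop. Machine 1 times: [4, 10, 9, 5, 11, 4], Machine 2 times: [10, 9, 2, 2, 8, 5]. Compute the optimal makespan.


Apply Johnson's rule:
  Group 1 (a <= b): [(1, 4, 10), (6, 4, 5)]
  Group 2 (a > b): [(2, 10, 9), (5, 11, 8), (3, 9, 2), (4, 5, 2)]
Optimal job order: [1, 6, 2, 5, 3, 4]
Schedule:
  Job 1: M1 done at 4, M2 done at 14
  Job 6: M1 done at 8, M2 done at 19
  Job 2: M1 done at 18, M2 done at 28
  Job 5: M1 done at 29, M2 done at 37
  Job 3: M1 done at 38, M2 done at 40
  Job 4: M1 done at 43, M2 done at 45
Makespan = 45

45


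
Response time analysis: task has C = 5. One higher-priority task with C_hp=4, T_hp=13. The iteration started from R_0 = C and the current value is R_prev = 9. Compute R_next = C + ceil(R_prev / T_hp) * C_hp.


R_next = C + ceil(R_prev / T_hp) * C_hp
ceil(9 / 13) = ceil(0.6923) = 1
Interference = 1 * 4 = 4
R_next = 5 + 4 = 9
R_next = R_prev, so the iteration has converged (response time = 9).

9


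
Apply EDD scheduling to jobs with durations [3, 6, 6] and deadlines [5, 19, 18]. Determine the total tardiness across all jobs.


Sort by due date (EDD order): [(3, 5), (6, 18), (6, 19)]
Compute completion times and tardiness:
  Job 1: p=3, d=5, C=3, tardiness=max(0,3-5)=0
  Job 2: p=6, d=18, C=9, tardiness=max(0,9-18)=0
  Job 3: p=6, d=19, C=15, tardiness=max(0,15-19)=0
Total tardiness = 0

0


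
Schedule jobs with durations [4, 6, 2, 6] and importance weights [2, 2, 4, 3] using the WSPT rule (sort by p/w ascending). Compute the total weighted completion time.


Compute p/w ratios and sort ascending (WSPT): [(2, 4), (4, 2), (6, 3), (6, 2)]
Compute weighted completion times:
  Job (p=2,w=4): C=2, w*C=4*2=8
  Job (p=4,w=2): C=6, w*C=2*6=12
  Job (p=6,w=3): C=12, w*C=3*12=36
  Job (p=6,w=2): C=18, w*C=2*18=36
Total weighted completion time = 92

92


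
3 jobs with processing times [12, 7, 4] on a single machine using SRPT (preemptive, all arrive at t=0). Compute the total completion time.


Since all jobs arrive at t=0, SRPT equals SPT ordering.
SPT order: [4, 7, 12]
Completion times:
  Job 1: p=4, C=4
  Job 2: p=7, C=11
  Job 3: p=12, C=23
Total completion time = 4 + 11 + 23 = 38

38


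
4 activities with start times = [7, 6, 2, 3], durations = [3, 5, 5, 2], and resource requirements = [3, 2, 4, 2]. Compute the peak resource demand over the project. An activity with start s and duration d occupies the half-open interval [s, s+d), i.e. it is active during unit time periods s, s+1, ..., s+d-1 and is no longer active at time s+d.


Each activity i is active on [start_i, start_i + duration_i).
Compute total resource usage per time slot:
  t=0: active resources = [], total = 0
  t=1: active resources = [], total = 0
  t=2: active resources = [4], total = 4
  t=3: active resources = [4, 2], total = 6
  t=4: active resources = [4, 2], total = 6
  t=5: active resources = [4], total = 4
  t=6: active resources = [2, 4], total = 6
  t=7: active resources = [3, 2], total = 5
  t=8: active resources = [3, 2], total = 5
  t=9: active resources = [3, 2], total = 5
  t=10: active resources = [2], total = 2
Peak resource demand = 6

6


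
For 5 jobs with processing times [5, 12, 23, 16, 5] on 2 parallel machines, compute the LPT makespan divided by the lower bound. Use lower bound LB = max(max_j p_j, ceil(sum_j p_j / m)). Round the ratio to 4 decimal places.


LPT order: [23, 16, 12, 5, 5]
Machine loads after assignment: [33, 28]
LPT makespan = 33
Lower bound = max(max_job, ceil(total/2)) = max(23, 31) = 31
Ratio = 33 / 31 = 1.0645

1.0645


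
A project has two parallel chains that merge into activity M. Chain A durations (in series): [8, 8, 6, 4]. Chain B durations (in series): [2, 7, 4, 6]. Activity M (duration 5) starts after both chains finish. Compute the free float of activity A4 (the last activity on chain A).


ES(A4) = sum of predecessors on chain A = 22
EF(A4) = ES + duration = 22 + 4 = 26
Successor of A4 is M. ES(M) = max(sum(A), sum(B)) = max(26, 19) = 26
Free float = ES(successor) - EF(current) = 26 - 26 = 0

0


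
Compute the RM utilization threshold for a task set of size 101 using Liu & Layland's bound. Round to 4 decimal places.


Compute 2^(1/101) = 1.0068864466
Subtract 1: 1.0068864466 - 1 = 0.0068864466
Multiply by n: 101 * 0.0068864466 = 0.6955311066
Round to 4 dp: 0.6955

0.6955


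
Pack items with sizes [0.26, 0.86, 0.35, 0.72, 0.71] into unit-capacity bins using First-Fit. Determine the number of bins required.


Place items sequentially using First-Fit:
  Item 0.26 -> new Bin 1
  Item 0.86 -> new Bin 2
  Item 0.35 -> Bin 1 (now 0.61)
  Item 0.72 -> new Bin 3
  Item 0.71 -> new Bin 4
Total bins used = 4

4


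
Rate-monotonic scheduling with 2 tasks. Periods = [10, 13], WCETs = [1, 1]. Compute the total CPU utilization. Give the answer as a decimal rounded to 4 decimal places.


Compute individual utilizations (exact fractions):
  Task 1: C/T = 1/10 (approx. 0.1)
  Task 2: C/T = 1/13 (approx. 0.0769)
Total utilization U = 1/10 + 1/13 = 23/130
Rounded to 4 decimal places: U = 0.1769
RM (Liu & Layland) bound for 2 tasks = 0.828427; compare with U = 23/130 (approx. 0.176923)
U <= bound, so schedulable by RM sufficient condition.

0.1769


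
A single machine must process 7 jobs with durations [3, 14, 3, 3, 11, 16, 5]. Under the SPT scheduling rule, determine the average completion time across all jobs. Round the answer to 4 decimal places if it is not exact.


Sort jobs by processing time (SPT order): [3, 3, 3, 5, 11, 14, 16]
Compute completion times sequentially:
  Job 1: processing = 3, completes at 3
  Job 2: processing = 3, completes at 6
  Job 3: processing = 3, completes at 9
  Job 4: processing = 5, completes at 14
  Job 5: processing = 11, completes at 25
  Job 6: processing = 14, completes at 39
  Job 7: processing = 16, completes at 55
Sum of completion times = 151
Average completion time = 151/7 = 21.5714

21.5714


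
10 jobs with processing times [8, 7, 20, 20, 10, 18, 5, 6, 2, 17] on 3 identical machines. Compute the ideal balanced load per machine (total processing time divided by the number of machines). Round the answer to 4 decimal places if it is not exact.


Total processing time = 8 + 7 + 20 + 20 + 10 + 18 + 5 + 6 + 2 + 17 = 113
Number of machines = 3
Ideal balanced load = 113 / 3 = 37.6667

37.6667


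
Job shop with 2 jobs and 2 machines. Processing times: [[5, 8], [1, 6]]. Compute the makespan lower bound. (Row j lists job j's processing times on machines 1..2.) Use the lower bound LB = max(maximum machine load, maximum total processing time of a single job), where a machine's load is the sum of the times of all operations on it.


Machine loads:
  Machine 1: 5 + 1 = 6
  Machine 2: 8 + 6 = 14
Max machine load = 14
Job totals:
  Job 1: 13
  Job 2: 7
Max job total = 13
Lower bound = max(14, 13) = 14

14


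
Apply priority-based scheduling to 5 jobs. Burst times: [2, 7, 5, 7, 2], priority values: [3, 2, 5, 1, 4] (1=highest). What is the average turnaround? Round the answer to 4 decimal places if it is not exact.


Sort by priority (ascending = highest first):
Order: [(1, 7), (2, 7), (3, 2), (4, 2), (5, 5)]
Completion times:
  Priority 1, burst=7, C=7
  Priority 2, burst=7, C=14
  Priority 3, burst=2, C=16
  Priority 4, burst=2, C=18
  Priority 5, burst=5, C=23
Average turnaround = 78/5 = 15.6

15.6


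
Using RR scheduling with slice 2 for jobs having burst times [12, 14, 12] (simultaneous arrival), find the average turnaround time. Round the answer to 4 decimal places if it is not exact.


Time quantum = 2
Execution trace:
  J1 runs 2 units, time = 2
  J2 runs 2 units, time = 4
  J3 runs 2 units, time = 6
  J1 runs 2 units, time = 8
  J2 runs 2 units, time = 10
  J3 runs 2 units, time = 12
  J1 runs 2 units, time = 14
  J2 runs 2 units, time = 16
  J3 runs 2 units, time = 18
  J1 runs 2 units, time = 20
  J2 runs 2 units, time = 22
  J3 runs 2 units, time = 24
  J1 runs 2 units, time = 26
  J2 runs 2 units, time = 28
  J3 runs 2 units, time = 30
  J1 runs 2 units, time = 32
  J2 runs 2 units, time = 34
  J3 runs 2 units, time = 36
  J2 runs 2 units, time = 38
Finish times: [32, 38, 36]
Average turnaround = 106/3 = 35.3333

35.3333


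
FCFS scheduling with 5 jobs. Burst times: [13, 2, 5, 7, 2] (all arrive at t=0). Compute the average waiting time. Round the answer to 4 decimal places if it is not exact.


FCFS order (as given): [13, 2, 5, 7, 2]
Waiting times:
  Job 1: wait = 0
  Job 2: wait = 13
  Job 3: wait = 15
  Job 4: wait = 20
  Job 5: wait = 27
Sum of waiting times = 75
Average waiting time = 75/5 = 15.0

15.0


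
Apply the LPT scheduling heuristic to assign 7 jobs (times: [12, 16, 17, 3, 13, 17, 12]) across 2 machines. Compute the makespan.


Sort jobs in decreasing order (LPT): [17, 17, 16, 13, 12, 12, 3]
Assign each job to the least loaded machine:
  Machine 1: jobs [17, 16, 12], load = 45
  Machine 2: jobs [17, 13, 12, 3], load = 45
Makespan = max load = 45

45


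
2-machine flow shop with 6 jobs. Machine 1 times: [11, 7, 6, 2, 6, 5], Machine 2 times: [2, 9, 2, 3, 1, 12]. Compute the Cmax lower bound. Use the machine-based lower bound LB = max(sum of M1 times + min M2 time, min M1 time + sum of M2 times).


LB1 = sum(M1 times) + min(M2 times) = 37 + 1 = 38
LB2 = min(M1 times) + sum(M2 times) = 2 + 29 = 31
Lower bound = max(LB1, LB2) = max(38, 31) = 38

38


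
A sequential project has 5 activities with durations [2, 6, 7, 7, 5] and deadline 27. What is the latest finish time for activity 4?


LF(activity 4) = deadline - sum of successor durations
Successors: activities 5 through 5 with durations [5]
Sum of successor durations = 5
LF = 27 - 5 = 22

22


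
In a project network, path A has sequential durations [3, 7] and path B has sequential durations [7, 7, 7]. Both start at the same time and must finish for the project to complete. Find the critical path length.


Path A total = 3 + 7 = 10
Path B total = 7 + 7 + 7 = 21
Critical path = longest path = max(10, 21) = 21

21


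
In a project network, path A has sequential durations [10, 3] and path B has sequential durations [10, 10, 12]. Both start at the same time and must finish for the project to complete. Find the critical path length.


Path A total = 10 + 3 = 13
Path B total = 10 + 10 + 12 = 32
Critical path = longest path = max(13, 32) = 32

32


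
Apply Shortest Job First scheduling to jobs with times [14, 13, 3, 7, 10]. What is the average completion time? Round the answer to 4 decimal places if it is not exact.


SJF order (ascending): [3, 7, 10, 13, 14]
Completion times:
  Job 1: burst=3, C=3
  Job 2: burst=7, C=10
  Job 3: burst=10, C=20
  Job 4: burst=13, C=33
  Job 5: burst=14, C=47
Average completion = 113/5 = 22.6

22.6


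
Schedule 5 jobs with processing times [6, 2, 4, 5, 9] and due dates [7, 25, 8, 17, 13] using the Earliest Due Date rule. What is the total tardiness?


Sort by due date (EDD order): [(6, 7), (4, 8), (9, 13), (5, 17), (2, 25)]
Compute completion times and tardiness:
  Job 1: p=6, d=7, C=6, tardiness=max(0,6-7)=0
  Job 2: p=4, d=8, C=10, tardiness=max(0,10-8)=2
  Job 3: p=9, d=13, C=19, tardiness=max(0,19-13)=6
  Job 4: p=5, d=17, C=24, tardiness=max(0,24-17)=7
  Job 5: p=2, d=25, C=26, tardiness=max(0,26-25)=1
Total tardiness = 16

16


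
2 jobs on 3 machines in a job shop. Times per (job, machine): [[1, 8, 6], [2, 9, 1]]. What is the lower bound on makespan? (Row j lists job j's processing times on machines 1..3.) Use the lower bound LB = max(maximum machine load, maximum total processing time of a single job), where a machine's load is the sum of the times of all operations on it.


Machine loads:
  Machine 1: 1 + 2 = 3
  Machine 2: 8 + 9 = 17
  Machine 3: 6 + 1 = 7
Max machine load = 17
Job totals:
  Job 1: 15
  Job 2: 12
Max job total = 15
Lower bound = max(17, 15) = 17

17


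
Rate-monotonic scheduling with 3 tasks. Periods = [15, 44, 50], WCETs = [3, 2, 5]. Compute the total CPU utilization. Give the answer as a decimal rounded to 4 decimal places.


Compute individual utilizations (exact fractions):
  Task 1: C/T = 3/15 = 1/5 (approx. 0.2)
  Task 2: C/T = 2/44 = 1/22 (approx. 0.0455)
  Task 3: C/T = 5/50 = 1/10 (approx. 0.1)
Total utilization U = 1/5 + 1/22 + 1/10 = 19/55
Rounded to 4 decimal places: U = 0.3455
RM (Liu & Layland) bound for 3 tasks = 0.779763; compare with U = 19/55 (approx. 0.345455)
U <= bound, so schedulable by RM sufficient condition.

0.3455


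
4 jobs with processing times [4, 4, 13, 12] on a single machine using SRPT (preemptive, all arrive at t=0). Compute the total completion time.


Since all jobs arrive at t=0, SRPT equals SPT ordering.
SPT order: [4, 4, 12, 13]
Completion times:
  Job 1: p=4, C=4
  Job 2: p=4, C=8
  Job 3: p=12, C=20
  Job 4: p=13, C=33
Total completion time = 4 + 8 + 20 + 33 = 65

65


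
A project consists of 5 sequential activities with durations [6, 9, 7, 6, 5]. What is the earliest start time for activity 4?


Activity 4 starts after activities 1 through 3 complete.
Predecessor durations: [6, 9, 7]
ES = 6 + 9 + 7 = 22

22


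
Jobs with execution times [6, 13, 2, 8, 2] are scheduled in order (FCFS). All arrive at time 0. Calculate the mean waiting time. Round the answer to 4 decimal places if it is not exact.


FCFS order (as given): [6, 13, 2, 8, 2]
Waiting times:
  Job 1: wait = 0
  Job 2: wait = 6
  Job 3: wait = 19
  Job 4: wait = 21
  Job 5: wait = 29
Sum of waiting times = 75
Average waiting time = 75/5 = 15.0

15.0


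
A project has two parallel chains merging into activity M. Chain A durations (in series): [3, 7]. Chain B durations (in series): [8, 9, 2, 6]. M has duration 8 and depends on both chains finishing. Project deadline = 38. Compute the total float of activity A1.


Forward pass: ES(A1) = sum of predecessors on chain A = 0
EF = ES + duration = 0 + 3 = 3
Backward pass: LF(M) = deadline = 38; LS(M) = 38 - 8 = 30
LF(A1) = LS(M) - sum(successors on chain A) = 30 - 7 = 23
LS = LF - duration = 23 - 3 = 20
Total float = LS - ES = 20 - 0 = 20

20


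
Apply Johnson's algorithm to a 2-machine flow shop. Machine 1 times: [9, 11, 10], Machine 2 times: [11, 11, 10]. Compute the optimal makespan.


Apply Johnson's rule:
  Group 1 (a <= b): [(1, 9, 11), (3, 10, 10), (2, 11, 11)]
  Group 2 (a > b): []
Optimal job order: [1, 3, 2]
Schedule:
  Job 1: M1 done at 9, M2 done at 20
  Job 3: M1 done at 19, M2 done at 30
  Job 2: M1 done at 30, M2 done at 41
Makespan = 41

41


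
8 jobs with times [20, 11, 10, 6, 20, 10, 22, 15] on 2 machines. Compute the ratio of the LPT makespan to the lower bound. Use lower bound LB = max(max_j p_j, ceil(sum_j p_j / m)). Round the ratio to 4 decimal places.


LPT order: [22, 20, 20, 15, 11, 10, 10, 6]
Machine loads after assignment: [58, 56]
LPT makespan = 58
Lower bound = max(max_job, ceil(total/2)) = max(22, 57) = 57
Ratio = 58 / 57 = 1.0175

1.0175


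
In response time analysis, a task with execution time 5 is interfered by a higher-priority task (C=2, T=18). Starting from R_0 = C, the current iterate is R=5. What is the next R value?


R_next = C + ceil(R_prev / T_hp) * C_hp
ceil(5 / 18) = ceil(0.2778) = 1
Interference = 1 * 2 = 2
R_next = 5 + 2 = 7

7


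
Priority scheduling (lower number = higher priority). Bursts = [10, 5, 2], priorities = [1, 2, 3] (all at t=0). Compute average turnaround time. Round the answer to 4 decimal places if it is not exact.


Sort by priority (ascending = highest first):
Order: [(1, 10), (2, 5), (3, 2)]
Completion times:
  Priority 1, burst=10, C=10
  Priority 2, burst=5, C=15
  Priority 3, burst=2, C=17
Average turnaround = 42/3 = 14.0

14.0


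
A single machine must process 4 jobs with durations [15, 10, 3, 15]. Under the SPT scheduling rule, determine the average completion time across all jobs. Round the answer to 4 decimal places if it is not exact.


Sort jobs by processing time (SPT order): [3, 10, 15, 15]
Compute completion times sequentially:
  Job 1: processing = 3, completes at 3
  Job 2: processing = 10, completes at 13
  Job 3: processing = 15, completes at 28
  Job 4: processing = 15, completes at 43
Sum of completion times = 87
Average completion time = 87/4 = 21.75

21.75


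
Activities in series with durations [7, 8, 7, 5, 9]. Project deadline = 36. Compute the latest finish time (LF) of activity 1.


LF(activity 1) = deadline - sum of successor durations
Successors: activities 2 through 5 with durations [8, 7, 5, 9]
Sum of successor durations = 29
LF = 36 - 29 = 7

7


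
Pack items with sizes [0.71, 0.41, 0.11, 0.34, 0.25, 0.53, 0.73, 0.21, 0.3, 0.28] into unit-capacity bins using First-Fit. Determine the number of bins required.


Place items sequentially using First-Fit:
  Item 0.71 -> new Bin 1
  Item 0.41 -> new Bin 2
  Item 0.11 -> Bin 1 (now 0.82)
  Item 0.34 -> Bin 2 (now 0.75)
  Item 0.25 -> Bin 2 (now 1.0)
  Item 0.53 -> new Bin 3
  Item 0.73 -> new Bin 4
  Item 0.21 -> Bin 3 (now 0.74)
  Item 0.3 -> new Bin 5
  Item 0.28 -> Bin 5 (now 0.58)
Total bins used = 5

5


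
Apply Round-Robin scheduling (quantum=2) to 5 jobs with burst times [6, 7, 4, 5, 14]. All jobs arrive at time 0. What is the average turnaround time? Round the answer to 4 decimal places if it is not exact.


Time quantum = 2
Execution trace:
  J1 runs 2 units, time = 2
  J2 runs 2 units, time = 4
  J3 runs 2 units, time = 6
  J4 runs 2 units, time = 8
  J5 runs 2 units, time = 10
  J1 runs 2 units, time = 12
  J2 runs 2 units, time = 14
  J3 runs 2 units, time = 16
  J4 runs 2 units, time = 18
  J5 runs 2 units, time = 20
  J1 runs 2 units, time = 22
  J2 runs 2 units, time = 24
  J4 runs 1 units, time = 25
  J5 runs 2 units, time = 27
  J2 runs 1 units, time = 28
  J5 runs 2 units, time = 30
  J5 runs 2 units, time = 32
  J5 runs 2 units, time = 34
  J5 runs 2 units, time = 36
Finish times: [22, 28, 16, 25, 36]
Average turnaround = 127/5 = 25.4

25.4


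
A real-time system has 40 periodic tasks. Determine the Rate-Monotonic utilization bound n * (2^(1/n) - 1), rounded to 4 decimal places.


Compute 2^(1/40) = 1.0174796921
Subtract 1: 1.0174796921 - 1 = 0.0174796921
Multiply by n: 40 * 0.0174796921 = 0.6991876840
Round to 4 dp: 0.6992

0.6992


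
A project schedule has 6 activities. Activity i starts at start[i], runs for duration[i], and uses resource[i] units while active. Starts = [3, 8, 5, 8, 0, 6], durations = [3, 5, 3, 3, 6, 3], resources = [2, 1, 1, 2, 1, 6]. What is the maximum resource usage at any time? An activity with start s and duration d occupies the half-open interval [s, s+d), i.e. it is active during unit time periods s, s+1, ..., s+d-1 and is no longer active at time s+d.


Each activity i is active on [start_i, start_i + duration_i).
Compute total resource usage per time slot:
  t=0: active resources = [1], total = 1
  t=1: active resources = [1], total = 1
  t=2: active resources = [1], total = 1
  t=3: active resources = [2, 1], total = 3
  t=4: active resources = [2, 1], total = 3
  t=5: active resources = [2, 1, 1], total = 4
  t=6: active resources = [1, 6], total = 7
  t=7: active resources = [1, 6], total = 7
  t=8: active resources = [1, 2, 6], total = 9
  t=9: active resources = [1, 2], total = 3
  t=10: active resources = [1, 2], total = 3
  t=11: active resources = [1], total = 1
  t=12: active resources = [1], total = 1
Peak resource demand = 9

9


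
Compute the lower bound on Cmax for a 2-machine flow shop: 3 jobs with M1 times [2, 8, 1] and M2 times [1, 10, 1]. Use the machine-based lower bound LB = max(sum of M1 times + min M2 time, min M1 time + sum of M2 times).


LB1 = sum(M1 times) + min(M2 times) = 11 + 1 = 12
LB2 = min(M1 times) + sum(M2 times) = 1 + 12 = 13
Lower bound = max(LB1, LB2) = max(12, 13) = 13

13


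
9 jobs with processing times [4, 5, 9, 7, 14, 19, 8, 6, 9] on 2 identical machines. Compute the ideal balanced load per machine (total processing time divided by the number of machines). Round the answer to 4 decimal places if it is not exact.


Total processing time = 4 + 5 + 9 + 7 + 14 + 19 + 8 + 6 + 9 = 81
Number of machines = 2
Ideal balanced load = 81 / 2 = 40.5

40.5


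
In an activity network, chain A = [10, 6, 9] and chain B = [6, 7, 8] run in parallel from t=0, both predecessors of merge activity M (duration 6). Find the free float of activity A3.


ES(A3) = sum of predecessors on chain A = 16
EF(A3) = ES + duration = 16 + 9 = 25
Successor of A3 is M. ES(M) = max(sum(A), sum(B)) = max(25, 21) = 25
Free float = ES(successor) - EF(current) = 25 - 25 = 0

0


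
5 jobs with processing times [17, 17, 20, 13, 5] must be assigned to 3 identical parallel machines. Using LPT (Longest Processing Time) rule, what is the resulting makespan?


Sort jobs in decreasing order (LPT): [20, 17, 17, 13, 5]
Assign each job to the least loaded machine:
  Machine 1: jobs [20], load = 20
  Machine 2: jobs [17, 13], load = 30
  Machine 3: jobs [17, 5], load = 22
Makespan = max load = 30

30


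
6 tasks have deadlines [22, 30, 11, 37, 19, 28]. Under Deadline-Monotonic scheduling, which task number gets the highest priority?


Sort tasks by relative deadline (ascending):
  Task 3: deadline = 11
  Task 5: deadline = 19
  Task 1: deadline = 22
  Task 6: deadline = 28
  Task 2: deadline = 30
  Task 4: deadline = 37
Priority order (highest first): [3, 5, 1, 6, 2, 4]
Highest priority task = 3

3


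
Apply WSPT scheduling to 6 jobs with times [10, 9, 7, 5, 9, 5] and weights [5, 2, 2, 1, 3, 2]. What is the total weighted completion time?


Compute p/w ratios and sort ascending (WSPT): [(10, 5), (5, 2), (9, 3), (7, 2), (9, 2), (5, 1)]
Compute weighted completion times:
  Job (p=10,w=5): C=10, w*C=5*10=50
  Job (p=5,w=2): C=15, w*C=2*15=30
  Job (p=9,w=3): C=24, w*C=3*24=72
  Job (p=7,w=2): C=31, w*C=2*31=62
  Job (p=9,w=2): C=40, w*C=2*40=80
  Job (p=5,w=1): C=45, w*C=1*45=45
Total weighted completion time = 339

339


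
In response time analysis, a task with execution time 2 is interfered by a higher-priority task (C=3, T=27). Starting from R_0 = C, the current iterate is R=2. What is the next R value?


R_next = C + ceil(R_prev / T_hp) * C_hp
ceil(2 / 27) = ceil(0.0741) = 1
Interference = 1 * 3 = 3
R_next = 2 + 3 = 5

5


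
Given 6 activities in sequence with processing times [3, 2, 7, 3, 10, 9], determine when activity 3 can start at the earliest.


Activity 3 starts after activities 1 through 2 complete.
Predecessor durations: [3, 2]
ES = 3 + 2 = 5

5


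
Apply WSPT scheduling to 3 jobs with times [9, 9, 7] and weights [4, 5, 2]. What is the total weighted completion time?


Compute p/w ratios and sort ascending (WSPT): [(9, 5), (9, 4), (7, 2)]
Compute weighted completion times:
  Job (p=9,w=5): C=9, w*C=5*9=45
  Job (p=9,w=4): C=18, w*C=4*18=72
  Job (p=7,w=2): C=25, w*C=2*25=50
Total weighted completion time = 167

167
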